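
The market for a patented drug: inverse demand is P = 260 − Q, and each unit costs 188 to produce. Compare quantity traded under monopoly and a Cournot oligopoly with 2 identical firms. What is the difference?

Q rises by 12

A monopolist chooses Q where MR = MC. MR = 260 − 2Q; setting this equal to 188 gives Q = 36 and P = 224.
With 2 symmetric Cournot firms, each firm's FOC gives 260 − 3q = 188, so q = 24, Q = 2·24 = 48, and P = 212.
Change in quantity traded: 48 − 36 = 12.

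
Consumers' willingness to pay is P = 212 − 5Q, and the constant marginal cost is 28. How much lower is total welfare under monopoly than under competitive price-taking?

Total welfare falls by 846.4

Perfect competition: P = MC = 28, so 212 − 5Q = 28 and Q = 36.8.
CS = ½·(212 − 28)·36.8 = 3385.6; PS = (28 − 28)·36.8 = 0; TS = 3385.6.
A monopolist chooses Q where MR = MC. MR = 212 − 10Q; setting this equal to 28 gives Q = 18.4 and P = 120.
CS = ½·(212 − 120)·18.4 = 846.4; PS = (120 − 28)·18.4 = 1692.8; TS = 2539.2.
Change in total welfare: 2539.2 − 3385.6 = −846.4.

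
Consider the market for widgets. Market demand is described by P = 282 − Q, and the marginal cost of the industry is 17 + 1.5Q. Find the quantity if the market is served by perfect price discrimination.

Under first-degree price discrimination the firm charges each unit its demand price and produces up to where P = MC, i.e. Q = 106. Consumer surplus is zero; producer surplus equals total surplus.

Q = 106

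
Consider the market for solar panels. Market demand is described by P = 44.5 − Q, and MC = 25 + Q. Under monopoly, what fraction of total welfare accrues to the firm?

PS/TS = 0.75

The monopolist equates marginal revenue to marginal cost: 44.5 − 2Q = 25 + Q, so Q = 6.5. From demand, P = 38.
CS = ½·(44.5 − 38)·6.5 = 21.125.
PS = P·Q − VC(Q) = 38·6.5 − (25·6.5 + ½·1·6.5²) = 63.375.
Share captured = PS/TS = 63.375/84.5 = 0.75.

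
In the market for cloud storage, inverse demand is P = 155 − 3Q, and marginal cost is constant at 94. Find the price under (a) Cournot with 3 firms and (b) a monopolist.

Cournot: P = 109.25; Monopoly: P = 124.5

With 3 symmetric Cournot firms, each firm's FOC gives 155 − 12q = 94, so q = 61/12, Q = 3·61/12 = 15.25, and P = 109.25.
The monopolist equates marginal revenue to marginal cost: 155 − 6Q = 94, so Q = 61/6. From demand, P = 124.5.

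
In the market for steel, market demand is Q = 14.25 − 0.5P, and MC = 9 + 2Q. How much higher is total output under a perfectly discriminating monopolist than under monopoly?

Total output rises by 1.625

Inverting demand: P = 28.5 − 2Q.
A monopolist chooses Q where MR = MC. MR = 28.5 − 4Q; setting this equal to 9 + 2Q gives Q = 3.25 and P = 22.
Under first-degree price discrimination the firm charges each unit its demand price and produces up to where P = MC, i.e. Q = 4.875. Consumer surplus is zero; producer surplus equals total surplus.
Change in total output: 4.875 − 3.25 = 1.625.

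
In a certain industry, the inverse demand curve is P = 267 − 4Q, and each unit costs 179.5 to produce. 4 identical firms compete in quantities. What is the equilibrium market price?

P = 197

Cournot with 4 identical firms: the symmetric best-response condition is 267 − 20q = 179.5. Each firm produces q = 4.375, total output Q = 17.5, price P = 197.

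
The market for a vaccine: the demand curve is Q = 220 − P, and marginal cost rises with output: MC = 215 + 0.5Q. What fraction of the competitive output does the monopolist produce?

Inverting demand: P = 220 − Q.
A monopolist chooses Q where MR = MC. MR = 220 − 2Q; setting this equal to 215 + 0.5Q gives Q = 2 and P = 218.
Under competition P = MC: 220 − Q = 215 + 0.5Q ⇒ Q = 10/3, P = 650/3.
Ratio Q_m/Q_c = 2/(10/3) = 0.6.

Q_m/Q_c = 0.6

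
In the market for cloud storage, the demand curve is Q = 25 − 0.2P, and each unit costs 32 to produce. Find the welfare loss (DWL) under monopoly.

Inverting demand: P = 125 − 5Q.
Competitive firms price at marginal cost: P = 32, giving Q = 18.6.
The monopolist equates marginal revenue to marginal cost: 125 − 10Q = 32, so Q = 9.3. From demand, P = 78.5.
DWL is the triangle between Q = 9.3 and Q = 18.6: ½·(18.6 − 9.3)·(78.5 − 32) = 216.225.

DWL = 216.225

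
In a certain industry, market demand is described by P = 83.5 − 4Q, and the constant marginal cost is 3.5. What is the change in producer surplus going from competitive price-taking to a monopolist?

Competitive firms price at marginal cost: P = 3.5, giving Q = 20.
PS = (3.5 − 3.5)·20 = 0.
The monopolist equates marginal revenue to marginal cost: 83.5 − 8Q = 3.5, so Q = 10. From demand, P = 43.5.
PS = (43.5 − 3.5)·10 = 400.
Change in producer surplus: 400 − 0 = 400.

PS rises by 400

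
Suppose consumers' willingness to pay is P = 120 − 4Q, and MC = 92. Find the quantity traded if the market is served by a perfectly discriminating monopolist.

A perfectly discriminating monopolist sells every unit with P(Q) ≥ MC(Q), so output equals the competitive quantity Q = 7. Each buyer pays their reservation price, so CS = 0 and the firm captures all surplus.

Q = 7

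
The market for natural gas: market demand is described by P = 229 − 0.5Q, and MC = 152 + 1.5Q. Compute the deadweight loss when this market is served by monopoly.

DWL = 59.29

Under competition P = MC: 229 − 0.5Q = 152 + 1.5Q ⇒ Q = 38.5, P = 209.75.
The monopolist equates marginal revenue to marginal cost: 229 − Q = 152 + 1.5Q, so Q = 30.8. From demand, P = 213.6.
CS = ½·(229 − 209.75)·38.5 = 5929/16; PS = (209.75·38.5 − 152·38.5 − ½·1.5·38.5²) = 17787/16; TS = 1482.25.
CS = ½·(229 − 213.6)·30.8 = 237.16; PS = (213.6·30.8 − 152·30.8 − ½·1.5·30.8²) = 1185.8; TS = 1422.96.
DWL = 1482.25 − 1422.96 = 59.29.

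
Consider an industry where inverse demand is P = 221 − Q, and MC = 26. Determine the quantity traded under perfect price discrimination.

Q = 195

Under first-degree price discrimination the firm charges each unit its demand price and produces up to where P = MC, i.e. Q = 195. Consumer surplus is zero; producer surplus equals total surplus.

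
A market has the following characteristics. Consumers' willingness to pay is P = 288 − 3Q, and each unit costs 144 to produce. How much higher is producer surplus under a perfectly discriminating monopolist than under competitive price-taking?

Producer surplus rises by 3456

Perfect competition: P = MC = 144, so 288 − 3Q = 144 and Q = 48.
PS = (144 − 144)·48 = 0.
Under first-degree price discrimination the firm charges each unit its demand price and produces up to where P = MC, i.e. Q = 48. Consumer surplus is zero; producer surplus equals total surplus.
PS = ½·(288 − 144)·48 = 3456.
Change in producer surplus: 3456 − 0 = 3456.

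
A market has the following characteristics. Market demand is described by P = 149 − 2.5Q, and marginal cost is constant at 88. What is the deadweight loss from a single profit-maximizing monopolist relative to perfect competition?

DWL = 186.05

Perfect competition: P = MC = 88, so 149 − 2.5Q = 88 and Q = 24.4.
Monopoly sets MR = MC: 149 − 5Q = 88 ⇒ Q = 12.2, P = 149 − 2.5·12.2 = 118.5.
DWL is the triangle between Q = 12.2 and Q = 24.4: ½·(24.4 − 12.2)·(118.5 − 88) = 186.05.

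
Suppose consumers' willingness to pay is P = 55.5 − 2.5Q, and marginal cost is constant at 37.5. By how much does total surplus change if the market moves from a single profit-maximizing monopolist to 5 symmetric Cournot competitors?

The monopolist equates marginal revenue to marginal cost: 55.5 − 5Q = 37.5, so Q = 3.6. From demand, P = 46.5.
CS = ½·(55.5 − 46.5)·3.6 = 16.2; PS = (46.5 − 37.5)·3.6 = 32.4; TS = 48.6.
In a 5-firm Cournot equilibrium, symmetry and the first-order condition give q = (55.5 − 37.5)/(15) = 1.2. So Q = 6 and P = 40.5.
CS = ½·(55.5 − 40.5)·6 = 45; PS = (40.5 − 37.5)·6 = 18; TS = 63.
Change in total surplus: 63 − 48.6 = 14.4.

TS rises by 14.4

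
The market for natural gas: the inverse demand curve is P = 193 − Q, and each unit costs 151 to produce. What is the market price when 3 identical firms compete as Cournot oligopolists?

With 3 symmetric Cournot firms, each firm's FOC gives 193 − 4q = 151, so q = 10.5, Q = 3·10.5 = 31.5, and P = 161.5.

P = 161.5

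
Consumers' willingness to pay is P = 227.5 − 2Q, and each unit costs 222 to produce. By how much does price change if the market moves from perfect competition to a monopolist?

P rises by 2.75

Perfect competition: P = MC = 222, so 227.5 − 2Q = 222 and Q = 2.75.
A monopolist chooses Q where MR = MC. MR = 227.5 − 4Q; setting this equal to 222 gives Q = 1.375 and P = 224.75.
Change in price: 224.75 − 222 = 2.75.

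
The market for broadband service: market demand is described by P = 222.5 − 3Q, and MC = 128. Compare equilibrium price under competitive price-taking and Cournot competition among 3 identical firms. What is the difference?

Equilibrium price rises by 23.625

Under competition P = MC = 128, so Q = (222.5 − 128)/3 = 31.5.
In a 3-firm Cournot equilibrium, symmetry and the first-order condition give q = (222.5 − 128)/(12) = 7.875. So Q = 23.625 and P = 151.625.
Change in equilibrium price: 151.625 − 128 = 23.625.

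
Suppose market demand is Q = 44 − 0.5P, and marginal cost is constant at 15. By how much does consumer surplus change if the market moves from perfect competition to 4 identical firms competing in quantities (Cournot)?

Inverting demand: P = 88 − 2Q.
Perfect competition: P = MC = 15, so 88 − 2Q = 15 and Q = 36.5.
CS = ½·(88 − 15)·36.5 = 1332.25.
In a 4-firm Cournot equilibrium, symmetry and the first-order condition give q = (88 − 15)/(10) = 7.3. So Q = 29.2 and P = 29.6.
CS = ½·(88 − 29.6)·29.2 = 852.64.
Change in consumer surplus: 852.64 − 1332.25 = −479.61.

CS falls by 479.61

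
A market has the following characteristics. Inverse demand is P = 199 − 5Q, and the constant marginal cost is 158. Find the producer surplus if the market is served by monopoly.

PS = 84.05

The monopolist equates marginal revenue to marginal cost: 199 − 10Q = 158, so Q = 4.1. From demand, P = 178.5.
PS = (178.5 − 158)·4.1 = 84.05.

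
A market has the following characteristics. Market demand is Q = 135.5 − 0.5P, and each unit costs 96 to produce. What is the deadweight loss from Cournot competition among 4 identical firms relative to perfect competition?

DWL = 306.25

Inverting demand: P = 271 − 2Q.
Perfect competition: P = MC = 96, so 271 − 2Q = 96 and Q = 87.5.
In a 4-firm Cournot equilibrium, symmetry and the first-order condition give q = (271 − 96)/(10) = 17.5. So Q = 70 and P = 131.
DWL is the triangle between Q = 70 and Q = 87.5: ½·(87.5 − 70)·(131 − 96) = 306.25.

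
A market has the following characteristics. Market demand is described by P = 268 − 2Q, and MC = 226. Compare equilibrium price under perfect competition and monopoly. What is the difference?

P rises by 21

Perfect competition: P = MC = 226, so 268 − 2Q = 226 and Q = 21.
The monopolist equates marginal revenue to marginal cost: 268 − 4Q = 226, so Q = 10.5. From demand, P = 247.
Change in equilibrium price: 247 − 226 = 21.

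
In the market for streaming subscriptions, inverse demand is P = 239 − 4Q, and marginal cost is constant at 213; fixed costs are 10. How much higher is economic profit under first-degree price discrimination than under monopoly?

Economic profit rises by 42.25

The monopolist equates marginal revenue to marginal cost: 239 − 8Q = 213, so Q = 3.25. From demand, P = 226.
Profit = (226 − 213)·3.25 − 10 = 32.25.
With perfect price discrimination, output is the efficient level Q = 6.5 (where demand meets MC), but every buyer pays their willingness to pay: CS = 0 and PS = total surplus.
PS equals the full surplus area, 84.5. Profit = 84.5 − 10 = 74.5.
Change in economic profit: 74.5 − 32.25 = 42.25.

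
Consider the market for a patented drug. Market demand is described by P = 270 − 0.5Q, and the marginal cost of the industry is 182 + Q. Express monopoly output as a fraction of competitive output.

The monopolist equates marginal revenue to marginal cost: 270 − Q = 182 + Q, so Q = 44. From demand, P = 248.
Competitive equilibrium sets price equal to marginal cost: 270 − 0.5Q = 182 + Q, so Q = 176/3 and P = 722/3.
Ratio Q_m/Q_c = 44/(176/3) = 0.75.

Q_m/Q_c = 0.75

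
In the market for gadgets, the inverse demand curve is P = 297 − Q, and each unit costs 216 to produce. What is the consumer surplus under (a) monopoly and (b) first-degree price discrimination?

Monopoly: CS = 820.125; Perfect PD: CS = 0

Monopoly sets MR = MC: 297 − 2Q = 216 ⇒ Q = 40.5, P = 297 − 40.5 = 256.5.
CS = ½·(297 − 256.5)·40.5 = 820.125.
Under first-degree price discrimination the firm charges each unit its demand price and produces up to where P = MC, i.e. Q = 81. Consumer surplus is zero; producer surplus equals total surplus.
CS = 0.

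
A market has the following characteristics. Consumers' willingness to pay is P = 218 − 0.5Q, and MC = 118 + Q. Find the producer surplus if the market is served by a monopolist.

Monopoly sets MR = MC: 218 − Q = 118 + Q ⇒ Q = 50, P = 218 − 0.5·50 = 193.
PS = P·Q − VC(Q) = 193·50 − (118·50 + ½·1·50²) = 2500.

PS = 2500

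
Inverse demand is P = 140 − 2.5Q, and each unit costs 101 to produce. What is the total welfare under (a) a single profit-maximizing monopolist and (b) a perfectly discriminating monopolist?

Monopoly sets MR = MC: 140 − 5Q = 101 ⇒ Q = 7.8, P = 140 − 2.5·7.8 = 120.5.
CS = ½·(140 − 120.5)·7.8 = 76.05; PS = (120.5 − 101)·7.8 = 152.1; TS = 228.15.
With perfect price discrimination, output is the efficient level Q = 15.6 (where demand meets MC), but every buyer pays their willingness to pay: CS = 0 and PS = total surplus.
TS = 304.2 (equal to competitive TS).

Monopoly: TS = 228.15; Perfect PD: TS = 304.2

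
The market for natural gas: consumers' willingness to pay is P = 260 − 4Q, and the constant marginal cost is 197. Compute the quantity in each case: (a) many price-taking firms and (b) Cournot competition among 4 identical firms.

Competition: Q = 15.75; Cournot: Q = 12.6

Perfect competition: P = MC = 197, so 260 − 4Q = 197 and Q = 15.75.
With 4 symmetric Cournot firms, each firm's FOC gives 260 − 20q = 197, so q = 3.15, Q = 4·3.15 = 12.6, and P = 209.6.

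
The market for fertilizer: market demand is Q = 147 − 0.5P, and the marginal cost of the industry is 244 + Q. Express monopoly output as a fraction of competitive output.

Inverting demand: P = 294 − 2Q.
A monopolist chooses Q where MR = MC. MR = 294 − 4Q; setting this equal to 244 + Q gives Q = 10 and P = 274.
Competitive equilibrium sets price equal to marginal cost: 294 − 2Q = 244 + Q, so Q = 50/3 and P = 782/3.
Ratio Q_m/Q_c = 10/(50/3) = 0.6.

Q_m/Q_c = 0.6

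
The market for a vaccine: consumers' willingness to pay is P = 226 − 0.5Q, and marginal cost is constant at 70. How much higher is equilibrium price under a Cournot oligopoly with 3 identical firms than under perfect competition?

Under competition P = MC = 70, so Q = (226 − 70)/0.5 = 312.
With 3 symmetric Cournot firms, each firm's FOC gives 226 − 2q = 70, so q = 78, Q = 3·78 = 234, and P = 109.
Change in equilibrium price: 109 − 70 = 39.

Equilibrium price rises by 39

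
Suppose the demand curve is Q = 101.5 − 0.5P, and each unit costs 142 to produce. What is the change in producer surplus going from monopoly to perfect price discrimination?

PS rises by 465.125

Inverting demand: P = 203 − 2Q.
A monopolist chooses Q where MR = MC. MR = 203 − 4Q; setting this equal to 142 gives Q = 15.25 and P = 172.5.
PS = (172.5 − 142)·15.25 = 465.125.
A perfectly discriminating monopolist sells every unit with P(Q) ≥ MC(Q), so output equals the competitive quantity Q = 30.5. Each buyer pays their reservation price, so CS = 0 and the firm captures all surplus.
PS = ½·(203 − 142)·30.5 = 930.25.
Change in producer surplus: 930.25 − 465.125 = 465.125.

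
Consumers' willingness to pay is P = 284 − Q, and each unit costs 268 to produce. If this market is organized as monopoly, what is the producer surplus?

The monopolist equates marginal revenue to marginal cost: 284 − 2Q = 268, so Q = 8. From demand, P = 276.
PS = (276 − 268)·8 = 64.

PS = 64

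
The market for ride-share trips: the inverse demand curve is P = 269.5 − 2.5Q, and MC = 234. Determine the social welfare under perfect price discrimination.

A perfectly discriminating monopolist sells every unit with P(Q) ≥ MC(Q), so output equals the competitive quantity Q = 14.2. Each buyer pays their reservation price, so CS = 0 and the firm captures all surplus.
TS = 252.05 (equal to competitive TS).

TS = 252.05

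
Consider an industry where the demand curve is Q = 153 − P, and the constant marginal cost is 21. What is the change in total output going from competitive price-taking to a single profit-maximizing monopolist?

Q falls by 66

Inverting demand: P = 153 − Q.
Competitive firms price at marginal cost: P = 21, giving Q = 132.
Monopoly sets MR = MC: 153 − 2Q = 21 ⇒ Q = 66, P = 153 − 66 = 87.
Change in total output: 66 − 132 = −66.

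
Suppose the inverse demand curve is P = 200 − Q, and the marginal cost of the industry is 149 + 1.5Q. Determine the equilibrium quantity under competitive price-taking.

Q = 20.4

Competitive equilibrium sets price equal to marginal cost: 200 − Q = 149 + 1.5Q, so Q = 20.4 and P = 179.6.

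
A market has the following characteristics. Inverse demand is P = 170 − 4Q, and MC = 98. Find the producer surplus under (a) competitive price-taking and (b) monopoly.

Under competition P = MC = 98, so Q = (170 − 98)/4 = 18.
PS = (98 − 98)·18 = 0.
The monopolist equates marginal revenue to marginal cost: 170 − 8Q = 98, so Q = 9. From demand, P = 134.
PS = (134 − 98)·9 = 324.

Competition: PS = 0; Monopoly: PS = 324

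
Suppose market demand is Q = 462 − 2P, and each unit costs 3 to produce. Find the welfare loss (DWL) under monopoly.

DWL = 12996

Inverting demand: P = 231 − 0.5Q.
Under competition P = MC = 3, so Q = (231 − 3)/0.5 = 456.
Monopoly sets MR = MC: 231 − Q = 3 ⇒ Q = 228, P = 231 − 0.5·228 = 117.
DWL is the triangle between Q = 228 and Q = 456: ½·(456 − 228)·(117 − 3) = 12996.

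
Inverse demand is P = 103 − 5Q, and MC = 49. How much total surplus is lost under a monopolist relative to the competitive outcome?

Under competition P = MC = 49, so Q = (103 − 49)/5 = 10.8.
Monopoly sets MR = MC: 103 − 10Q = 49 ⇒ Q = 5.4, P = 103 − 5·5.4 = 76.
DWL is the triangle between Q = 5.4 and Q = 10.8: ½·(10.8 − 5.4)·(76 − 49) = 72.9.

DWL = 72.9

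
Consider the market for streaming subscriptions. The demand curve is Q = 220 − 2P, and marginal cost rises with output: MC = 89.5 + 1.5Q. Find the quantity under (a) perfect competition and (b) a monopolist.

Inverting demand: P = 110 − 0.5Q.
Competitive equilibrium sets price equal to marginal cost: 110 − 0.5Q = 89.5 + 1.5Q, so Q = 10.25 and P = 104.875.
A monopolist chooses Q where MR = MC. MR = 110 − Q; setting this equal to 89.5 + 1.5Q gives Q = 8.2 and P = 105.9.

Competition: Q = 10.25; Monopoly: Q = 8.2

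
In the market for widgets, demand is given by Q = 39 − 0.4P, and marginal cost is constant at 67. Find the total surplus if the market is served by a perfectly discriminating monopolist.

TS = 186.05

Inverting demand: P = 97.5 − 2.5Q.
A perfectly discriminating monopolist sells every unit with P(Q) ≥ MC(Q), so output equals the competitive quantity Q = 12.2. Each buyer pays their reservation price, so CS = 0 and the firm captures all surplus.
TS = 186.05 (equal to competitive TS).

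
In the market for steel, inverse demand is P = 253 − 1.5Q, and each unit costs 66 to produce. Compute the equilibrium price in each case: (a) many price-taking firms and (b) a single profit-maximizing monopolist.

Competition: P = 66; Monopoly: P = 159.5

Under competition P = MC = 66, so Q = (253 − 66)/1.5 = 374/3.
A monopolist chooses Q where MR = MC. MR = 253 − 3Q; setting this equal to 66 gives Q = 187/3 and P = 159.5.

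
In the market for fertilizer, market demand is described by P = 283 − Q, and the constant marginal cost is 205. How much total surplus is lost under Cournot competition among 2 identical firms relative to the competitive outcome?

DWL = 338

Under competition P = MC = 205, so Q = (283 − 205)/1 = 78.
Cournot with 2 identical firms: the symmetric best-response condition is 283 − 3q = 205. Each firm produces q = 26, total output Q = 52, price P = 231.
DWL is the triangle between Q = 52 and Q = 78: ½·(78 − 52)·(231 − 205) = 338.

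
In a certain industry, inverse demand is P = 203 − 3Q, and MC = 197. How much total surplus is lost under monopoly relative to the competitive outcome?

DWL = 1.5

Perfect competition: P = MC = 197, so 203 − 3Q = 197 and Q = 2.
The monopolist equates marginal revenue to marginal cost: 203 − 6Q = 197, so Q = 1. From demand, P = 200.
DWL is the triangle between Q = 1 and Q = 2: ½·(2 − 1)·(200 − 197) = 1.5.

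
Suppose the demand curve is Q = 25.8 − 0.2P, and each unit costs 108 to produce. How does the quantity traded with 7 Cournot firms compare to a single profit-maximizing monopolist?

Inverting demand: P = 129 − 5Q.
In a 7-firm Cournot equilibrium, symmetry and the first-order condition give q = (129 − 108)/(40) = 0.525. So Q = 3.675 and P = 110.625.
A monopolist chooses Q where MR = MC. MR = 129 − 10Q; setting this equal to 108 gives Q = 2.1 and P = 118.5.

Cournot: Q = 3.675; Monopoly: Q = 2.1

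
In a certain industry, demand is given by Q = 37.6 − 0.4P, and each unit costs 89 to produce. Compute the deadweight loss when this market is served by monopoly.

Inverting demand: P = 94 − 2.5Q.
Competitive firms price at marginal cost: P = 89, giving Q = 2.
Monopoly sets MR = MC: 94 − 5Q = 89 ⇒ Q = 1, P = 94 − 2.5·1 = 91.5.
DWL is the triangle between Q = 1 and Q = 2: ½·(2 − 1)·(91.5 − 89) = 1.25.

DWL = 1.25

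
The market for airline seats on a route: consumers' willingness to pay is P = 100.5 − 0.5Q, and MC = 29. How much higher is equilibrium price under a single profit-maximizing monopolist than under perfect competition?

Equilibrium price rises by 35.75

Competitive firms price at marginal cost: P = 29, giving Q = 143.
A monopolist chooses Q where MR = MC. MR = 100.5 − Q; setting this equal to 29 gives Q = 71.5 and P = 64.75.
Change in equilibrium price: 64.75 − 29 = 35.75.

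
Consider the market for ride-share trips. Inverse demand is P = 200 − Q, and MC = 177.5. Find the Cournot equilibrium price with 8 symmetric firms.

P = 180

In a 8-firm Cournot equilibrium, symmetry and the first-order condition give q = (200 − 177.5)/(9) = 2.5. So Q = 20 and P = 180.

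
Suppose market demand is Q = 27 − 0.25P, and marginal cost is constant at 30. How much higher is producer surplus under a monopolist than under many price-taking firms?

Producer surplus rises by 380.25

Inverting demand: P = 108 − 4Q.
Under competition P = MC = 30, so Q = (108 − 30)/4 = 19.5.
PS = (30 − 30)·19.5 = 0.
Monopoly sets MR = MC: 108 − 8Q = 30 ⇒ Q = 9.75, P = 108 − 4·9.75 = 69.
PS = (69 − 30)·9.75 = 380.25.
Change in producer surplus: 380.25 − 0 = 380.25.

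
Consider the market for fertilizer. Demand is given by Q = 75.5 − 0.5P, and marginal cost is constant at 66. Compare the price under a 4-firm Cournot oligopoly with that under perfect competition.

Cournot: P = 83; Competition: P = 66

Inverting demand: P = 151 − 2Q.
Cournot with 4 identical firms: the symmetric best-response condition is 151 − 10q = 66. Each firm produces q = 8.5, total output Q = 34, price P = 83.
Under competition P = MC = 66, so Q = (151 − 66)/2 = 42.5.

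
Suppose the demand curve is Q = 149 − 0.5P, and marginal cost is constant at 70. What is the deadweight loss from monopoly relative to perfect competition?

Inverting demand: P = 298 − 2Q.
Under competition P = MC = 70, so Q = (298 − 70)/2 = 114.
Monopoly sets MR = MC: 298 − 4Q = 70 ⇒ Q = 57, P = 298 − 2·57 = 184.
DWL is the triangle between Q = 57 and Q = 114: ½·(114 − 57)·(184 − 70) = 3249.

DWL = 3249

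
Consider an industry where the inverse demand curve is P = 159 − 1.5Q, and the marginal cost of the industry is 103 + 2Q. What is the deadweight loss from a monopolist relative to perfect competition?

Competitive equilibrium sets price equal to marginal cost: 159 − 1.5Q = 103 + 2Q, so Q = 16 and P = 135.
The monopolist equates marginal revenue to marginal cost: 159 − 3Q = 103 + 2Q, so Q = 11.2. From demand, P = 142.2.
CS = ½·(159 − 135)·16 = 192; PS = (135·16 − 103·16 − ½·2·16²) = 256; TS = 448.
CS = ½·(159 − 142.2)·11.2 = 94.08; PS = (142.2·11.2 − 103·11.2 − ½·2·11.2²) = 313.6; TS = 407.68.
DWL = 448 − 407.68 = 40.32.

DWL = 40.32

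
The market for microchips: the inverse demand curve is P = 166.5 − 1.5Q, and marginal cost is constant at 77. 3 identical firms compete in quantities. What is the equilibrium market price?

In a 3-firm Cournot equilibrium, symmetry and the first-order condition give q = (166.5 − 77)/(6) = 179/12. So Q = 44.75 and P = 99.375.

P = 99.375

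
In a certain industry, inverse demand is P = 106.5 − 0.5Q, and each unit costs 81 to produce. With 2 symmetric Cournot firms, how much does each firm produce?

q_i = 17

With 2 symmetric Cournot firms, each firm's FOC gives 106.5 − 1.5q = 81, so q = 17, Q = 2·17 = 34, and P = 89.5.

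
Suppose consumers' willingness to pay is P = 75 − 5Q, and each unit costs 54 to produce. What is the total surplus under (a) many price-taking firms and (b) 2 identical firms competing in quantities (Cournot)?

Competitive firms price at marginal cost: P = 54, giving Q = 4.2.
CS = ½·(75 − 54)·4.2 = 44.1; PS = (54 − 54)·4.2 = 0; TS = 44.1.
With 2 symmetric Cournot firms, each firm's FOC gives 75 − 15q = 54, so q = 1.4, Q = 2·1.4 = 2.8, and P = 61.
CS = ½·(75 − 61)·2.8 = 19.6; PS = (61 − 54)·2.8 = 19.6; TS = 39.2.

Competition: TS = 44.1; Cournot: TS = 39.2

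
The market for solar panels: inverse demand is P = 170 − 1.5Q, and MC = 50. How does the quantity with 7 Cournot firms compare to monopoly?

Cournot: Q = 70; Monopoly: Q = 40

Cournot with 7 identical firms: the symmetric best-response condition is 170 − 12q = 50. Each firm produces q = 10, total output Q = 70, price P = 65.
A monopolist chooses Q where MR = MC. MR = 170 − 3Q; setting this equal to 50 gives Q = 40 and P = 110.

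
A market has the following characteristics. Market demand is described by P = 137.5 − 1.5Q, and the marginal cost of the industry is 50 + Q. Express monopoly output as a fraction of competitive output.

Q_m/Q_c = 0.625

The monopolist equates marginal revenue to marginal cost: 137.5 − 3Q = 50 + Q, so Q = 21.875. From demand, P = 1675/16.
Competitive equilibrium sets price equal to marginal cost: 137.5 − 1.5Q = 50 + Q, so Q = 35 and P = 85.
Ratio Q_m/Q_c = 21.875/35 = 0.625.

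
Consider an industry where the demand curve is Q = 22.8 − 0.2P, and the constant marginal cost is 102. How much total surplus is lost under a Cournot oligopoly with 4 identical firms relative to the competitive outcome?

Inverting demand: P = 114 − 5Q.
Competitive firms price at marginal cost: P = 102, giving Q = 2.4.
With 4 symmetric Cournot firms, each firm's FOC gives 114 − 25q = 102, so q = 0.48, Q = 4·0.48 = 1.92, and P = 104.4.
DWL is the triangle between Q = 1.92 and Q = 2.4: ½·(2.4 − 1.92)·(104.4 − 102) = 0.576.

DWL = 0.576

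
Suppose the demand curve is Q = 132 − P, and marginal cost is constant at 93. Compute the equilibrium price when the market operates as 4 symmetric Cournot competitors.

P = 100.8

Inverting demand: P = 132 − Q.
In a 4-firm Cournot equilibrium, symmetry and the first-order condition give q = (132 − 93)/(5) = 7.8. So Q = 31.2 and P = 100.8.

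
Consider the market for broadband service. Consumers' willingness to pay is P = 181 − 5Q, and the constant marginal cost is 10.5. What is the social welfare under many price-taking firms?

TS = 2907.025

Under competition P = MC = 10.5, so Q = (181 − 10.5)/5 = 34.1.
CS = ½·(181 − 10.5)·34.1 = 2907.025; PS = (10.5 − 10.5)·34.1 = 0; TS = 2907.025.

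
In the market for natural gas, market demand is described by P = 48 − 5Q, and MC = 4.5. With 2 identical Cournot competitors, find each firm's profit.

π_i = 42.05

In a 2-firm Cournot equilibrium, symmetry and the first-order condition give q = (48 − 4.5)/(15) = 2.9. So Q = 5.8 and P = 19.
Each firm's profit = (19 − 4.5)·2.9 = 42.05.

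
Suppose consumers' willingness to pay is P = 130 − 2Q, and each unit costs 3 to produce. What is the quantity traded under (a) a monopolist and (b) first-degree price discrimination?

Monopoly: Q = 31.75; Perfect PD: Q = 63.5

The monopolist equates marginal revenue to marginal cost: 130 − 4Q = 3, so Q = 31.75. From demand, P = 66.5.
Under first-degree price discrimination the firm charges each unit its demand price and produces up to where P = MC, i.e. Q = 63.5. Consumer surplus is zero; producer surplus equals total surplus.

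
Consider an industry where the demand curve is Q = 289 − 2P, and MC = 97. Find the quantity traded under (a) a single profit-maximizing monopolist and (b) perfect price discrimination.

Monopoly: Q = 47.5; Perfect PD: Q = 95

Inverting demand: P = 144.5 − 0.5Q.
Monopoly sets MR = MC: 144.5 − Q = 97 ⇒ Q = 47.5, P = 144.5 − 0.5·47.5 = 120.75.
With perfect price discrimination, output is the efficient level Q = 95 (where demand meets MC), but every buyer pays their willingness to pay: CS = 0 and PS = total surplus.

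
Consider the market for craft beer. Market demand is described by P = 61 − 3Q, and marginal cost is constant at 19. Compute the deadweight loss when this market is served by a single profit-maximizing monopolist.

Perfect competition: P = MC = 19, so 61 − 3Q = 19 and Q = 14.
A monopolist chooses Q where MR = MC. MR = 61 − 6Q; setting this equal to 19 gives Q = 7 and P = 40.
DWL is the triangle between Q = 7 and Q = 14: ½·(14 − 7)·(40 − 19) = 73.5.

DWL = 73.5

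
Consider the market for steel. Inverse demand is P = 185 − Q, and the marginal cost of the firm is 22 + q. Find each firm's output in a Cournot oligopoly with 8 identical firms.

q_i = 16.3

Cournot with 8 identical firms: the symmetric best-response condition is 185 − 9q = 22 + q. Each firm produces q = 16.3, total output Q = 130.4, price P = 54.6.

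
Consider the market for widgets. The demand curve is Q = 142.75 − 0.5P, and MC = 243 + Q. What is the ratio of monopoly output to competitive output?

Inverting demand: P = 285.5 − 2Q.
A monopolist chooses Q where MR = MC. MR = 285.5 − 4Q; setting this equal to 243 + Q gives Q = 8.5 and P = 268.5.
Competitive equilibrium sets price equal to marginal cost: 285.5 − 2Q = 243 + Q, so Q = 85/6 and P = 1543/6.
Ratio Q_m/Q_c = 8.5/(85/6) = 0.6.

Q_m/Q_c = 0.6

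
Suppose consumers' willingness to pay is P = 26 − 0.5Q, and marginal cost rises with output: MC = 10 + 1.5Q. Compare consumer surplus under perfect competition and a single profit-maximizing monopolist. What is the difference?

CS falls by 5.76

Competitive equilibrium sets price equal to marginal cost: 26 − 0.5Q = 10 + 1.5Q, so Q = 8 and P = 22.
CS = ½·(26 − 22)·8 = 16.
Monopoly sets MR = MC: 26 − Q = 10 + 1.5Q ⇒ Q = 6.4, P = 26 − 0.5·6.4 = 22.8.
CS = ½·(26 − 22.8)·6.4 = 10.24.
Change in consumer surplus: 10.24 − 16 = −5.76.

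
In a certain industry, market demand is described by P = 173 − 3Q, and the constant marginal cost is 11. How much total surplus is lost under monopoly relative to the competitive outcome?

Competitive firms price at marginal cost: P = 11, giving Q = 54.
A monopolist chooses Q where MR = MC. MR = 173 − 6Q; setting this equal to 11 gives Q = 27 and P = 92.
DWL is the triangle between Q = 27 and Q = 54: ½·(54 − 27)·(92 − 11) = 1093.5.

DWL = 1093.5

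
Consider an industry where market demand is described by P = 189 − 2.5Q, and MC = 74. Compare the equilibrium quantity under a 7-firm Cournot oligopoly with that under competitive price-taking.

Cournot: Q = 40.25; Competition: Q = 46

In a 7-firm Cournot equilibrium, symmetry and the first-order condition give q = (189 − 74)/(20) = 5.75. So Q = 40.25 and P = 88.375.
Competitive firms price at marginal cost: P = 74, giving Q = 46.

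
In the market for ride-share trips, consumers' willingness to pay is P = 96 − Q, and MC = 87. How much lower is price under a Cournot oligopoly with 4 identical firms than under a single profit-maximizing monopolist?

Price falls by 2.7

The monopolist equates marginal revenue to marginal cost: 96 − 2Q = 87, so Q = 4.5. From demand, P = 91.5.
With 4 symmetric Cournot firms, each firm's FOC gives 96 − 5q = 87, so q = 1.8, Q = 4·1.8 = 7.2, and P = 88.8.
Change in price: 88.8 − 91.5 = −2.7.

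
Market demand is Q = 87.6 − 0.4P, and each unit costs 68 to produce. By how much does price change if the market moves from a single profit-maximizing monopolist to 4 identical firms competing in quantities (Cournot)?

Inverting demand: P = 219 − 2.5Q.
The monopolist equates marginal revenue to marginal cost: 219 − 5Q = 68, so Q = 30.2. From demand, P = 143.5.
With 4 symmetric Cournot firms, each firm's FOC gives 219 − 12.5q = 68, so q = 12.08, Q = 4·12.08 = 48.32, and P = 98.2.
Change in price: 98.2 − 143.5 = −45.3.

Price falls by 45.3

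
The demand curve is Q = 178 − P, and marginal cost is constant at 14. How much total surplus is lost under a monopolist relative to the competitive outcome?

DWL = 3362

Inverting demand: P = 178 − Q.
Competitive firms price at marginal cost: P = 14, giving Q = 164.
A monopolist chooses Q where MR = MC. MR = 178 − 2Q; setting this equal to 14 gives Q = 82 and P = 96.
DWL is the triangle between Q = 82 and Q = 164: ½·(164 − 82)·(96 − 14) = 3362.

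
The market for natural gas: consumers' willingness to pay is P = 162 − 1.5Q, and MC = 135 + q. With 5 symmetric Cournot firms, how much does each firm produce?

q_i = 2.7

With 5 symmetric Cournot firms, each firm's FOC gives 162 − 9q = 135 + q, so q = 2.7, Q = 5·2.7 = 13.5, and P = 141.75.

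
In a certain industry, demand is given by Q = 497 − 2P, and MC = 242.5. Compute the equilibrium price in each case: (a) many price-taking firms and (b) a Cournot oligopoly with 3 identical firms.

Inverting demand: P = 248.5 − 0.5Q.
Under competition P = MC = 242.5, so Q = (248.5 − 242.5)/0.5 = 12.
Cournot with 3 identical firms: the symmetric best-response condition is 248.5 − 2q = 242.5. Each firm produces q = 3, total output Q = 9, price P = 244.

Competition: P = 242.5; Cournot: P = 244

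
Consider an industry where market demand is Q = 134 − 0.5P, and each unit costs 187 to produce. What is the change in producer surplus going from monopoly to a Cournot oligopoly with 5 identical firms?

Producer surplus falls by 364.5

Inverting demand: P = 268 − 2Q.
A monopolist chooses Q where MR = MC. MR = 268 − 4Q; setting this equal to 187 gives Q = 20.25 and P = 227.5.
PS = (227.5 − 187)·20.25 = 820.125.
In a 5-firm Cournot equilibrium, symmetry and the first-order condition give q = (268 − 187)/(12) = 6.75. So Q = 33.75 and P = 200.5.
PS = (200.5 − 187)·33.75 = 455.625.
Change in producer surplus: 455.625 − 820.125 = −364.5.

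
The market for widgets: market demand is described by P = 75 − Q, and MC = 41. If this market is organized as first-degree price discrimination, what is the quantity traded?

With perfect price discrimination, output is the efficient level Q = 34 (where demand meets MC), but every buyer pays their willingness to pay: CS = 0 and PS = total surplus.

Q = 34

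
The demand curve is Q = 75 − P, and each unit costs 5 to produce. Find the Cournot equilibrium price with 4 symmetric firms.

Inverting demand: P = 75 − Q.
Cournot with 4 identical firms: the symmetric best-response condition is 75 − 5q = 5. Each firm produces q = 14, total output Q = 56, price P = 19.

P = 19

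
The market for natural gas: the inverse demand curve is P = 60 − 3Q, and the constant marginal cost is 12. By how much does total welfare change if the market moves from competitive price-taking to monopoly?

TS falls by 96

Under competition P = MC = 12, so Q = (60 − 12)/3 = 16.
CS = ½·(60 − 12)·16 = 384; PS = (12 − 12)·16 = 0; TS = 384.
A monopolist chooses Q where MR = MC. MR = 60 − 6Q; setting this equal to 12 gives Q = 8 and P = 36.
CS = ½·(60 − 36)·8 = 96; PS = (36 − 12)·8 = 192; TS = 288.
Change in total welfare: 288 − 384 = −96.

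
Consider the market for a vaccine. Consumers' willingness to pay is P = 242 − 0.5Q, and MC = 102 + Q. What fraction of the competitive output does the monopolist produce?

The monopolist equates marginal revenue to marginal cost: 242 − Q = 102 + Q, so Q = 70. From demand, P = 207.
Under competition P = MC: 242 − 0.5Q = 102 + Q ⇒ Q = 280/3, P = 586/3.
Ratio Q_m/Q_c = 70/(280/3) = 0.75.

Q_m/Q_c = 0.75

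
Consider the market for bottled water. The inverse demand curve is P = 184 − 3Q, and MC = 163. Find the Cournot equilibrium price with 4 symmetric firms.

P = 167.2

Cournot with 4 identical firms: the symmetric best-response condition is 184 − 15q = 163. Each firm produces q = 1.4, total output Q = 5.6, price P = 167.2.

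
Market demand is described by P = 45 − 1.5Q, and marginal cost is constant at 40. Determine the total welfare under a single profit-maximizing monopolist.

TS = 6.25

Monopoly sets MR = MC: 45 − 3Q = 40 ⇒ Q = 5/3, P = 45 − 1.5·5/3 = 42.5.
CS = ½·(45 − 42.5)·5/3 = 25/12; PS = (42.5 − 40)·5/3 = 25/6; TS = 6.25.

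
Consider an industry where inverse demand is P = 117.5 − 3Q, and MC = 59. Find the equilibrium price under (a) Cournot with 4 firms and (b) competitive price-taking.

Cournot: P = 70.7; Competition: P = 59

Cournot with 4 identical firms: the symmetric best-response condition is 117.5 − 15q = 59. Each firm produces q = 3.9, total output Q = 15.6, price P = 70.7.
Under competition P = MC = 59, so Q = (117.5 − 59)/3 = 19.5.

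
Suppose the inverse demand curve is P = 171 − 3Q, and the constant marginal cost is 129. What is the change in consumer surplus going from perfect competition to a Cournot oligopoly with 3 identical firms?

Perfect competition: P = MC = 129, so 171 − 3Q = 129 and Q = 14.
CS = ½·(171 − 129)·14 = 294.
In a 3-firm Cournot equilibrium, symmetry and the first-order condition give q = (171 − 129)/(12) = 3.5. So Q = 10.5 and P = 139.5.
CS = ½·(171 − 139.5)·10.5 = 165.375.
Change in consumer surplus: 165.375 − 294 = −128.625.

Consumer surplus falls by 128.625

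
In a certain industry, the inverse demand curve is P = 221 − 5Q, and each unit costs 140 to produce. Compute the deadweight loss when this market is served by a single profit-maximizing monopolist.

Competitive firms price at marginal cost: P = 140, giving Q = 16.2.
A monopolist chooses Q where MR = MC. MR = 221 − 10Q; setting this equal to 140 gives Q = 8.1 and P = 180.5.
DWL is the triangle between Q = 8.1 and Q = 16.2: ½·(16.2 − 8.1)·(180.5 − 140) = 164.025.

DWL = 164.025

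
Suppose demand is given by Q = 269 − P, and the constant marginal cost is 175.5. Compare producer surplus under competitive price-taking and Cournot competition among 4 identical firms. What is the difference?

Inverting demand: P = 269 − Q.
Under competition P = MC = 175.5, so Q = (269 − 175.5)/1 = 93.5.
PS = (175.5 − 175.5)·93.5 = 0.
In a 4-firm Cournot equilibrium, symmetry and the first-order condition give q = (269 − 175.5)/(5) = 18.7. So Q = 74.8 and P = 194.2.
PS = (194.2 − 175.5)·74.8 = 1398.76.
Change in producer surplus: 1398.76 − 0 = 1398.76.

Producer surplus rises by 1398.76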